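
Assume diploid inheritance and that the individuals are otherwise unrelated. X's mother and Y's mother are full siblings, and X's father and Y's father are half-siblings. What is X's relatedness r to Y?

Independent pedigree routes through distinct common ancestors add.
X and Y are related in two ways: first cousins through their mothers (r = 1/8) and half first cousins through their fathers (r = 1/16).
r = 1/8 + 1/16 = 3/16 = 0.1875.

0.1875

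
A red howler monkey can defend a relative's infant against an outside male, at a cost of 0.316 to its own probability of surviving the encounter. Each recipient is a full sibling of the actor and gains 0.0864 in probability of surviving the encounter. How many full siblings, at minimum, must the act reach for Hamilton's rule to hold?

r to a full sibling = 0.5 (full sibs share both parents — two paths of length 2: r = 2·(1/2)^2 = 1/2).
Hamilton's rule: n·r·B > C  ⇒  n > C/(r·B) = 0.316/(0.5·0.0864) = 7.315.
The smallest integer exceeding 7.315 is 8.

8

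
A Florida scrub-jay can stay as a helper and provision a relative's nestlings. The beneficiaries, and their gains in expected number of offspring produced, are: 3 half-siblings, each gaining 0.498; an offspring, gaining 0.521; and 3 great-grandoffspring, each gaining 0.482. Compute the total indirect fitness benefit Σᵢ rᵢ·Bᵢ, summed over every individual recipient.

r to a half-sibling = 0.25 (half-sibs share one parent — one path of length 2: r = (1/2)^2 = 1/4).
r to an offspring = 0.5 (one parent–offspring link: r = (1/2)^1 = 1/2).
r to a great-grandoffspring = 1/8 (three parent–offspring links: r = (1/2)^3 = 1/8).
Summing one r·B term per recipient: 3·0.25·0.498 + 1·0.5·0.521 + 3·0.125·0.482 = 0.81475.

0.81475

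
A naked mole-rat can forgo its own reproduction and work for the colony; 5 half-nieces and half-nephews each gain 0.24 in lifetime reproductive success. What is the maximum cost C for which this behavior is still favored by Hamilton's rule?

0.15

r to a half-niece or half-nephew = 0.125 (half-aunt/uncle↔niece/nephew: one path of length 3: r = (1/2)^3 = 1/8).
Hamilton's rule: n·r·B > C, so the trait is favored while C < n·r·B = 5·0.125·0.24 = 0.15.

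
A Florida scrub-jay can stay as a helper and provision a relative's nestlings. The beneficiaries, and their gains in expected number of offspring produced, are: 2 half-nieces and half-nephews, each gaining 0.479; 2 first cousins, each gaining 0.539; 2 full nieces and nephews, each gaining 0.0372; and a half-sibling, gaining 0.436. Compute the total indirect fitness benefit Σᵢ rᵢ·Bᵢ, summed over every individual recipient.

r to a half-niece or half-nephew = 0.125 (half-aunt/uncle↔niece/nephew: one path of length 3: r = (1/2)^3 = 1/8).
r to a first cousin = 1/8 (first cousins share one grandparent pair — two paths of length 4: r = 2·(1/2)^4 = 1/8).
r to a full niece or nephew = 0.25 (full aunt/uncle↔niece/nephew: two paths of length 3 through the shared grandparent pair: r = 2·(1/2)^3 = 1/4).
r to a half-sibling = 1/4 (half-sibs share one parent — one path of length 2: r = (1/2)^2 = 1/4).
Summing one r·B term per recipient: 2·0.125·0.479 + 2·0.125·0.539 + 2·0.25·0.0372 + 1·0.25·0.436 = 0.3821.

0.3821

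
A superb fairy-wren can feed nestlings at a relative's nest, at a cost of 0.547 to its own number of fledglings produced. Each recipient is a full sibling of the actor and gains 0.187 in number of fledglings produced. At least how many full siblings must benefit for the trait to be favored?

6

r to a full sibling = 1/2 (full sibs share both parents — two paths of length 2: r = 2·(1/2)^2 = 1/2).
Hamilton's rule: n·r·B > C  ⇒  n > C/(r·B) = 0.547/(0.5·0.187) = 5.85.
The smallest integer exceeding 5.85 is 6.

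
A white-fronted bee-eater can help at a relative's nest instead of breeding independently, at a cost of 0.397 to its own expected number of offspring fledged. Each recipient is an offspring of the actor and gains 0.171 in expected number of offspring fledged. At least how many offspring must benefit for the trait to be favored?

r to an offspring = 0.5 (one parent–offspring link: r = (1/2)^1 = 1/2).
Hamilton's rule: n·r·B > C  ⇒  n > C/(r·B) = 0.397/(0.5·0.171) = 4.643.
The smallest integer exceeding 4.643 is 5.

5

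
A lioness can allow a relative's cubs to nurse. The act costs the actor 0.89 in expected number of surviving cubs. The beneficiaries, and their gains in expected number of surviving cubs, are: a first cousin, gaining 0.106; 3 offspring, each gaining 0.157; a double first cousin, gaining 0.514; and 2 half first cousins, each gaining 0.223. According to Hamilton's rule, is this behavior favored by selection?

Hamilton's rule: the trait is favored when the sum of r·B over every recipient exceeds the actor's cost C.
r to a first cousin = 0.125 (first cousins share one grandparent pair — two paths of length 4: r = 2·(1/2)^4 = 1/8).
r to an offspring = 1/2 (one parent–offspring link: r = (1/2)^1 = 1/2).
r to a double first cousin = 1/4 (double first cousins share both grandparent pairs — four paths of length 4: r = 4·(1/2)^4 = 1/4).
r to a half first cousin = 0.0625 (half first cousins share one grandparent — one path of length 4: r = (1/2)^4 = 1/16).
Summing one r·B term per recipient: 1·0.125·0.106 + 3·0.5·0.157 + 1·0.25·0.514 + 2·0.0625·0.223 = 0.405125.
0.405125 < 0.89: the indirect benefit is less than the cost.

No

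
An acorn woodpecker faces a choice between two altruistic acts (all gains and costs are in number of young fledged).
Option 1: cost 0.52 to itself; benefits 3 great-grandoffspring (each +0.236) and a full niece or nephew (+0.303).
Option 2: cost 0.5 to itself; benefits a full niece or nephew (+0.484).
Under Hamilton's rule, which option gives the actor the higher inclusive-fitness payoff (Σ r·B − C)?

Option 1

Option 1: r to a great-grandoffspring = 0.125.
Option 1: r to a full niece or nephew = 0.25.
Option 1: Σ r·B − C = (3·0.125·0.236 + 1·0.25·0.303) − 0.52 = -0.35575.
Option 2: r to a full niece or nephew = 0.25.
Option 2: Σ r·B − C = (1·0.25·0.484) − 0.5 = -0.379.
Option 1 has the higher net inclusive-fitness payoff.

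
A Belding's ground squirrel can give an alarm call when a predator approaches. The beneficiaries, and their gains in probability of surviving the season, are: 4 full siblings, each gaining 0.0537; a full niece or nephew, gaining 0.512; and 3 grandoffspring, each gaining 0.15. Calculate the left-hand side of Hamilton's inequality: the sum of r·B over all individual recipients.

r to a full sibling = 0.5 (full sibs share both parents — two paths of length 2: r = 2·(1/2)^2 = 1/2).
r to a full niece or nephew = 1/4 (full aunt/uncle↔niece/nephew: two paths of length 3 through the shared grandparent pair: r = 2·(1/2)^3 = 1/4).
r to a grandoffspring = 0.25 (two parent–offspring links: r = (1/2)^2 = 1/4).
Summing one r·B term per recipient: 4·0.5·0.0537 + 1·0.25·0.512 + 3·0.25·0.15 = 0.3479.

0.3479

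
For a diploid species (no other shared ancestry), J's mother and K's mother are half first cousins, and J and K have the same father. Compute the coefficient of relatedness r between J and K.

0.265625

With two independent routes of shared ancestry, r is the sum of the two contributions.
J and K are related in two ways: half second cousins through their mothers (r = 1/64) and half-sibs through their shared father (r = 1/4).
r = 1/64 + 1/4 = 17/64 = 0.265625.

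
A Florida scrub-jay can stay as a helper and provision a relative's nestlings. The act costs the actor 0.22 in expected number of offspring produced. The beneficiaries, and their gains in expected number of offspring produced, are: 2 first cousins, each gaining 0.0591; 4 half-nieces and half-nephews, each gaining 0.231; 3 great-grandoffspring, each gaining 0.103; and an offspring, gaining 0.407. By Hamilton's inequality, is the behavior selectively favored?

Yes

Hamilton's rule: the trait is favored when the sum of r·B over every recipient exceeds the actor's cost C.
r to a first cousin = 1/8 (first cousins share one grandparent pair — two paths of length 4: r = 2·(1/2)^4 = 1/8).
r to a half-niece or half-nephew = 0.125 (half-aunt/uncle↔niece/nephew: one path of length 3: r = (1/2)^3 = 1/8).
r to a great-grandoffspring = 1/8 (three parent–offspring links: r = (1/2)^3 = 1/8).
r to an offspring = 1/2 (one parent–offspring link: r = (1/2)^1 = 1/2).
Summing one r·B term per recipient: 2·0.125·0.0591 + 4·0.125·0.231 + 3·0.125·0.103 + 1·0.5·0.407 = 0.3724.
0.3724 > 0.22: the indirect benefit exceeds the cost.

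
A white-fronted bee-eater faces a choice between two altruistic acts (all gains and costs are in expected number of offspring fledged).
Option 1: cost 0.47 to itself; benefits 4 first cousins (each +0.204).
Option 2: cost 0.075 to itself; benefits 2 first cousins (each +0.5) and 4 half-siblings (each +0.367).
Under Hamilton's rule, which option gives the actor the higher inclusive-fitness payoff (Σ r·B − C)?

Option 2

Option 1: r to a first cousin = 0.125.
Option 1: Σ r·B − C = (4·0.125·0.204) − 0.47 = -0.368.
Option 2: r to a first cousin = 0.125.
Option 2: r to a half-sibling = 0.25.
Option 2: Σ r·B − C = (2·0.125·0.5 + 4·0.25·0.367) − 0.075 = 0.417.
Option 2 has the higher net inclusive-fitness payoff.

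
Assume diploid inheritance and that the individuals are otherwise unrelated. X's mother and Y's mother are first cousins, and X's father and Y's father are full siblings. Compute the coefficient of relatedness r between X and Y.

With two independent routes of shared ancestry, r is the sum of the two contributions.
X and Y are related in two ways: second cousins through their mothers (r = 1/32) and first cousins through their fathers (r = 1/8).
r = 1/32 + 1/8 = 5/32 = 0.15625.

0.15625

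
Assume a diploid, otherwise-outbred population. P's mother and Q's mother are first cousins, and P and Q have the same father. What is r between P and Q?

Wright's path rule: contributions from independent ancestry routes add.
P and Q are related in two ways: second cousins through their mothers (r = 1/32) and half-sibs through their shared father (r = 1/4).
r = 1/32 + 1/4 = 9/32 = 0.28125.

0.28125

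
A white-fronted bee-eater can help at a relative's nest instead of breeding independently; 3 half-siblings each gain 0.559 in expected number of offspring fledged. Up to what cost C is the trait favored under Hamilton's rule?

0.41925

r to a half-sibling = 0.25 (half-sibs share one parent — one path of length 2: r = (1/2)^2 = 1/4).
Hamilton's rule: n·r·B > C, so the trait is favored while C < n·r·B = 3·0.25·0.559 = 0.41925.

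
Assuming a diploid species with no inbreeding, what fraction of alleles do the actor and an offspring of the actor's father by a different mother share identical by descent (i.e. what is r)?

Each parent–offspring link contributes a factor of 1/2, and independent paths through distinct common ancestors add.
Half-sibs share one parent — one path of length 2: r = (1/2)^2 = 1/4.

0.25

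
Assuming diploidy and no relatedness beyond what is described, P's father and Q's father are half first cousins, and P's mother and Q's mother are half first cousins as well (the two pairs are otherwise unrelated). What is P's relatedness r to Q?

0.03125

With two independent routes of shared ancestry, r is the sum of the two contributions.
P and Q are related in two ways: half second cousins through their fathers (r = 1/64) and half second cousins through their mothers (r = 1/64).
r = 1/64 + 1/64 = 1/32 = 0.03125.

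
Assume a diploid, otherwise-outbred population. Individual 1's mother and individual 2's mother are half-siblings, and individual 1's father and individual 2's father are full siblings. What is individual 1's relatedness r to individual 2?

Independent pedigree routes through distinct common ancestors add.
Individual 1 and individual 2 are related in two ways: half first cousins through their mothers (r = 1/16) and first cousins through their fathers (r = 1/8).
r = 1/16 + 1/8 = 3/16 = 0.1875.

0.1875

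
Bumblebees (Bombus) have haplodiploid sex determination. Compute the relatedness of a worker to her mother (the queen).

One meiotic link between diploid queen and diploid daughter: r = 1/2.

0.5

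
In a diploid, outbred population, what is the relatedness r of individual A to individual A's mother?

0.5

Each parent–offspring link contributes a factor of 1/2, and independent paths through distinct common ancestors add.
One parent–offspring link: r = (1/2)^1 = 1/2.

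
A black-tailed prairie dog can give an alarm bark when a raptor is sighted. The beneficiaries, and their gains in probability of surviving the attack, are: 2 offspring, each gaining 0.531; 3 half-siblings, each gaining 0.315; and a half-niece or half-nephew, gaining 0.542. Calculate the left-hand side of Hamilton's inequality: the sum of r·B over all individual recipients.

0.835

r to an offspring = 1/2 (one parent–offspring link: r = (1/2)^1 = 1/2).
r to a half-sibling = 0.25 (half-sibs share one parent — one path of length 2: r = (1/2)^2 = 1/4).
r to a half-niece or half-nephew = 1/8 (half-aunt/uncle↔niece/nephew: one path of length 3: r = (1/2)^3 = 1/8).
Summing one r·B term per recipient: 2·0.5·0.531 + 3·0.25·0.315 + 1·0.125·0.542 = 0.835.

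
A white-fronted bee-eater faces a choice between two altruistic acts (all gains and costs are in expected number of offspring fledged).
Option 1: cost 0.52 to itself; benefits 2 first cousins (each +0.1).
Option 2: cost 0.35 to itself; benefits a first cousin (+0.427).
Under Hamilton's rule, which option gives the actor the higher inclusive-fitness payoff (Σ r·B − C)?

Option 1: r to a first cousin = 0.125.
Option 1: Σ r·B − C = (2·0.125·0.1) − 0.52 = -0.495.
Option 2: r to a first cousin = 0.125.
Option 2: Σ r·B − C = (1·0.125·0.427) − 0.35 = -0.296625.
Option 2 has the higher net inclusive-fitness payoff.

Option 2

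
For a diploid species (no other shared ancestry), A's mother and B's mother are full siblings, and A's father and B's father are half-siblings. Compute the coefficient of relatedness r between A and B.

0.1875

Independent pedigree routes through distinct common ancestors add.
A and B are related in two ways: first cousins through their mothers (r = 1/8) and half first cousins through their fathers (r = 1/16).
r = 1/8 + 1/16 = 3/16 = 0.1875.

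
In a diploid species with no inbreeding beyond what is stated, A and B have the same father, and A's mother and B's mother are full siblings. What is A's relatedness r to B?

0.375

With two independent routes of shared ancestry, r is the sum of the two contributions.
A and B are related in two ways: half-sibs through their shared father (r = 1/4) and first cousins through their mothers (r = 1/8).
r = 1/4 + 1/8 = 0.375.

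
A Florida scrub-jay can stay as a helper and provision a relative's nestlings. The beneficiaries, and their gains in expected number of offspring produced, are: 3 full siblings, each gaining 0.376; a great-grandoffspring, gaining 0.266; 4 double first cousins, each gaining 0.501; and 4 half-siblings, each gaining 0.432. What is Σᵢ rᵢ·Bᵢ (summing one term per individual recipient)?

r to a full sibling = 0.5 (full sibs share both parents — two paths of length 2: r = 2·(1/2)^2 = 1/2).
r to a great-grandoffspring = 0.125 (three parent–offspring links: r = (1/2)^3 = 1/8).
r to a double first cousin = 0.25 (double first cousins share both grandparent pairs — four paths of length 4: r = 4·(1/2)^4 = 1/4).
r to a half-sibling = 0.25 (half-sibs share one parent — one path of length 2: r = (1/2)^2 = 1/4).
Summing one r·B term per recipient: 3·0.5·0.376 + 1·0.125·0.266 + 4·0.25·0.501 + 4·0.25·0.432 = 1.53025.

1.53025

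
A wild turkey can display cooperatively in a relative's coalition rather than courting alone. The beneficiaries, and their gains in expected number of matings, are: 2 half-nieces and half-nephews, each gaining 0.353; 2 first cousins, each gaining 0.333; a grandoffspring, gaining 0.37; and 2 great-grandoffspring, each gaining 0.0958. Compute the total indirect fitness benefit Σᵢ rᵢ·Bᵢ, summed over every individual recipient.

r to a half-niece or half-nephew = 1/8 (half-aunt/uncle↔niece/nephew: one path of length 3: r = (1/2)^3 = 1/8).
r to a first cousin = 0.125 (first cousins share one grandparent pair — two paths of length 4: r = 2·(1/2)^4 = 1/8).
r to a grandoffspring = 0.25 (two parent–offspring links: r = (1/2)^2 = 1/4).
r to a great-grandoffspring = 0.125 (three parent–offspring links: r = (1/2)^3 = 1/8).
Summing one r·B term per recipient: 2·0.125·0.353 + 2·0.125·0.333 + 1·0.25·0.37 + 2·0.125·0.0958 = 0.28795.

0.28795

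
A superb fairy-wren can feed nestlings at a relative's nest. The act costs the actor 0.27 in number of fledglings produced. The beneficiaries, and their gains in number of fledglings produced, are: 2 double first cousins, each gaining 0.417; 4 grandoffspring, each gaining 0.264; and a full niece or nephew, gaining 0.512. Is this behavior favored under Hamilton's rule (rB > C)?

Hamilton's rule: the trait is favored when the sum of r·B over every recipient exceeds the actor's cost C.
r to a double first cousin = 0.25 (double first cousins share both grandparent pairs — four paths of length 4: r = 4·(1/2)^4 = 1/4).
r to a grandoffspring = 0.25 (two parent–offspring links: r = (1/2)^2 = 1/4).
r to a full niece or nephew = 0.25 (full aunt/uncle↔niece/nephew: two paths of length 3 through the shared grandparent pair: r = 2·(1/2)^3 = 1/4).
Summing one r·B term per recipient: 2·0.25·0.417 + 4·0.25·0.264 + 1·0.25·0.512 = 0.6005.
0.6005 > 0.27: the indirect benefit exceeds the cost.

Yes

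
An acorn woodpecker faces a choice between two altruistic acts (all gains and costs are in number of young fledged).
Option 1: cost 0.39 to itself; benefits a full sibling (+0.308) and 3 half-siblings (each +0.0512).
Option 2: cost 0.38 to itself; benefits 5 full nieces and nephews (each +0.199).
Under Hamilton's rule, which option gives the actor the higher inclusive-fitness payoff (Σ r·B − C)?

Option 2

Option 1: r to a full sibling = 0.5.
Option 1: r to a half-sibling = 0.25.
Option 1: Σ r·B − C = (1·0.5·0.308 + 3·0.25·0.0512) − 0.39 = -0.1976.
Option 2: r to a full niece or nephew = 0.25.
Option 2: Σ r·B − C = (5·0.25·0.199) − 0.38 = -0.13125.
Option 2 has the higher net inclusive-fitness payoff.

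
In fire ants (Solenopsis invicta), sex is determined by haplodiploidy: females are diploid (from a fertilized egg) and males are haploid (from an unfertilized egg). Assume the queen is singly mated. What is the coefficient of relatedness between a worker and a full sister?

Haplodiploid full sisters inherit their father's entire haploid genome identically (contributing 1/2) and on average half of their mother's contribution (1/2 · 1/2 = 1/4); r = 1/2 + 1/4 = 3/4.

0.75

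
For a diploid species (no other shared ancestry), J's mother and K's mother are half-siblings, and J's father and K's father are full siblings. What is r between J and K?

0.1875

Relatedness sums over independent paths through distinct common ancestors.
J and K are related in two ways: half first cousins through their mothers (r = 1/16) and first cousins through their fathers (r = 1/8).
r = 1/16 + 1/8 = 3/16 = 0.1875.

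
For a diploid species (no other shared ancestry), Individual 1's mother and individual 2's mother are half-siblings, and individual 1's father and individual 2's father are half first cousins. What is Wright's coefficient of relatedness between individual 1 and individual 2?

With two independent routes of shared ancestry, r is the sum of the two contributions.
Individual 1 and individual 2 are related in two ways: half first cousins through their mothers (r = 1/16) and half second cousins through their fathers (r = 1/64).
r = 1/16 + 1/64 = 0.078125.

0.078125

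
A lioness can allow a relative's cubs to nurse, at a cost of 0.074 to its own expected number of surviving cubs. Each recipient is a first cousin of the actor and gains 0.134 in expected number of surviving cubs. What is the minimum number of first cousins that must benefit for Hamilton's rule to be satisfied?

5

r to a first cousin = 1/8 (first cousins share one grandparent pair — two paths of length 4: r = 2·(1/2)^4 = 1/8).
Hamilton's rule: n·r·B > C  ⇒  n > C/(r·B) = 0.074/(0.125·0.134) = 4.418.
The smallest integer exceeding 4.418 is 5.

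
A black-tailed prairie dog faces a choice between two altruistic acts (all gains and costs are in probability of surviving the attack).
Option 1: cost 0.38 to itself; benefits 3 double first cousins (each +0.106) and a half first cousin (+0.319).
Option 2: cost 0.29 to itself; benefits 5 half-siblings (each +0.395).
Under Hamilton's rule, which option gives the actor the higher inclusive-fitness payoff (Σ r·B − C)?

Option 1: r to a double first cousin = 0.25.
Option 1: r to a half first cousin = 0.0625.
Option 1: Σ r·B − C = (3·0.25·0.106 + 1·0.0625·0.319) − 0.38 = -0.2805625.
Option 2: r to a half-sibling = 0.25.
Option 2: Σ r·B − C = (5·0.25·0.395) − 0.29 = 0.20375.
Option 2 has the higher net inclusive-fitness payoff.

Option 2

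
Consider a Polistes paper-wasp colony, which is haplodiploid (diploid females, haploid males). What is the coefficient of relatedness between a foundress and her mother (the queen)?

0.5

One meiotic link between diploid queen and diploid daughter: r = 1/2.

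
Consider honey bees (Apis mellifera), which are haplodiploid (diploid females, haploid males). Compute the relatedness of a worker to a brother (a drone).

Her haploid brother carries none of their father's genes and a random half of their mother's genome; that half matches the maternal half of her own genome with probability 1/2: r = 1/2 · 1/2 = 1/4.

0.25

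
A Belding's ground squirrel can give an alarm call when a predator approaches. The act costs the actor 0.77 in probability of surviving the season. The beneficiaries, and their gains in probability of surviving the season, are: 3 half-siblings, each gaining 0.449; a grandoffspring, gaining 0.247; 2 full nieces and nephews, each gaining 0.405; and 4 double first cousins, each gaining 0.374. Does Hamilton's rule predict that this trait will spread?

Yes

Hamilton's rule: the trait is favored when the sum of r·B over every recipient exceeds the actor's cost C.
r to a half-sibling = 0.25 (half-sibs share one parent — one path of length 2: r = (1/2)^2 = 1/4).
r to a grandoffspring = 1/4 (two parent–offspring links: r = (1/2)^2 = 1/4).
r to a full niece or nephew = 1/4 (full aunt/uncle↔niece/nephew: two paths of length 3 through the shared grandparent pair: r = 2·(1/2)^3 = 1/4).
r to a double first cousin = 0.25 (double first cousins share both grandparent pairs — four paths of length 4: r = 4·(1/2)^4 = 1/4).
Summing one r·B term per recipient: 3·0.25·0.449 + 1·0.25·0.247 + 2·0.25·0.405 + 4·0.25·0.374 = 0.975.
0.975 > 0.77: the indirect benefit exceeds the cost.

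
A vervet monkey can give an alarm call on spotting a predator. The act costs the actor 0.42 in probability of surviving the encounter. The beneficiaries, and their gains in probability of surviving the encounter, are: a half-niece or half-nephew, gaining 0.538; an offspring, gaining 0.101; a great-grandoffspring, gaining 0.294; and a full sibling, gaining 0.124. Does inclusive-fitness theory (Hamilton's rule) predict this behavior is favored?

Hamilton's rule: the trait is favored when the sum of r·B over every recipient exceeds the actor's cost C.
r to a half-niece or half-nephew = 1/8 (half-aunt/uncle↔niece/nephew: one path of length 3: r = (1/2)^3 = 1/8).
r to an offspring = 1/2 (one parent–offspring link: r = (1/2)^1 = 1/2).
r to a great-grandoffspring = 0.125 (three parent–offspring links: r = (1/2)^3 = 1/8).
r to a full sibling = 1/2 (full sibs share both parents — two paths of length 2: r = 2·(1/2)^2 = 1/2).
Summing one r·B term per recipient: 1·0.125·0.538 + 1·0.5·0.101 + 1·0.125·0.294 + 1·0.5·0.124 = 0.2165.
0.2165 < 0.42: the indirect benefit is less than the cost.

No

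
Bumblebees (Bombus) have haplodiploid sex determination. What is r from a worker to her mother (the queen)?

0.5

One meiotic link between diploid queen and diploid daughter: r = 1/2.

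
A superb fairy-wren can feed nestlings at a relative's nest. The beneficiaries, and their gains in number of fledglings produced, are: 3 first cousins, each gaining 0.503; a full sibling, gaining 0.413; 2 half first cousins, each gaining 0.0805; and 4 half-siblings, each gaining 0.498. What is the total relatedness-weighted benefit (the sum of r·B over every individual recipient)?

r to a first cousin = 0.125 (first cousins share one grandparent pair — two paths of length 4: r = 2·(1/2)^4 = 1/8).
r to a full sibling = 0.5 (full sibs share both parents — two paths of length 2: r = 2·(1/2)^2 = 1/2).
r to a half first cousin = 1/16 (half first cousins share one grandparent — one path of length 4: r = (1/2)^4 = 1/16).
r to a half-sibling = 1/4 (half-sibs share one parent — one path of length 2: r = (1/2)^2 = 1/4).
Summing one r·B term per recipient: 3·0.125·0.503 + 1·0.5·0.413 + 2·0.0625·0.0805 + 4·0.25·0.498 = 0.9031875.

0.9031875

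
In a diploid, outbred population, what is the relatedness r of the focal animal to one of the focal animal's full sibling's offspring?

Each parent–offspring link contributes a factor of 1/2, and independent paths through distinct common ancestors add.
Full aunt/uncle↔niece/nephew: two paths of length 3 through the shared grandparent pair: r = 2·(1/2)^3 = 1/4.

0.25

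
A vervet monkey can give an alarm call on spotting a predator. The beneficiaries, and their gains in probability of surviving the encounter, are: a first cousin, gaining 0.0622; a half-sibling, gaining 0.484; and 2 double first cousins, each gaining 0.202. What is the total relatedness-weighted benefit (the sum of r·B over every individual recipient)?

r to a first cousin = 0.125 (first cousins share one grandparent pair — two paths of length 4: r = 2·(1/2)^4 = 1/8).
r to a half-sibling = 0.25 (half-sibs share one parent — one path of length 2: r = (1/2)^2 = 1/4).
r to a double first cousin = 0.25 (double first cousins share both grandparent pairs — four paths of length 4: r = 4·(1/2)^4 = 1/4).
Summing one r·B term per recipient: 1·0.125·0.0622 + 1·0.25·0.484 + 2·0.25·0.202 = 0.229775.

0.229775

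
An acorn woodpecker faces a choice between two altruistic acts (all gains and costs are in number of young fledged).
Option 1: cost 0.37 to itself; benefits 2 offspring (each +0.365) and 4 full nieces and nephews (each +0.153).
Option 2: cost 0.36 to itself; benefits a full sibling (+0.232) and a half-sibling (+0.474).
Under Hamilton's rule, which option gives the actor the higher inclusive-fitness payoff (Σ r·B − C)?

Option 1

Option 1: r to an offspring = 0.5.
Option 1: r to a full niece or nephew = 0.25.
Option 1: Σ r·B − C = (2·0.5·0.365 + 4·0.25·0.153) − 0.37 = 0.148.
Option 2: r to a full sibling = 0.5.
Option 2: r to a half-sibling = 0.25.
Option 2: Σ r·B − C = (1·0.5·0.232 + 1·0.25·0.474) − 0.36 = -0.1255.
Option 1 has the higher net inclusive-fitness payoff.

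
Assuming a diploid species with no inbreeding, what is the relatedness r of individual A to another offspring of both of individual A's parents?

0.5

Each parent–offspring link contributes a factor of 1/2, and independent paths through distinct common ancestors add.
Full sibs share both parents — two paths of length 2: r = 2·(1/2)^2 = 1/2.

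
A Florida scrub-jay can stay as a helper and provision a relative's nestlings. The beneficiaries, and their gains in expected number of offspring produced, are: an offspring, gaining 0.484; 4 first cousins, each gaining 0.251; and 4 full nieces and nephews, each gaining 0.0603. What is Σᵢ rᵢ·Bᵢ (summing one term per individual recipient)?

0.4278

r to an offspring = 1/2 (one parent–offspring link: r = (1/2)^1 = 1/2).
r to a first cousin = 0.125 (first cousins share one grandparent pair — two paths of length 4: r = 2·(1/2)^4 = 1/8).
r to a full niece or nephew = 0.25 (full aunt/uncle↔niece/nephew: two paths of length 3 through the shared grandparent pair: r = 2·(1/2)^3 = 1/4).
Summing one r·B term per recipient: 1·0.5·0.484 + 4·0.125·0.251 + 4·0.25·0.0603 = 0.4278.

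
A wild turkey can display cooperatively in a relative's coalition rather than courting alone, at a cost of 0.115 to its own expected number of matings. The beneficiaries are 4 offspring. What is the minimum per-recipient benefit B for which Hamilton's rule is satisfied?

r to an offspring = 0.5 (one parent–offspring link: r = (1/2)^1 = 1/2).
Hamilton's rule with n recipients of equal r: n·r·B > C, so B > C/(n·r) = 0.115/(4·0.5) = 0.0575.

0.0575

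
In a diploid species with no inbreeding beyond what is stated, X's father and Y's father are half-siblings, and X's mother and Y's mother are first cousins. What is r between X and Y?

Wright's path rule: contributions from independent ancestry routes add.
X and Y are related in two ways: half first cousins through their fathers (r = 1/16) and second cousins through their mothers (r = 1/32).
r = 1/16 + 1/32 = 0.09375.

0.09375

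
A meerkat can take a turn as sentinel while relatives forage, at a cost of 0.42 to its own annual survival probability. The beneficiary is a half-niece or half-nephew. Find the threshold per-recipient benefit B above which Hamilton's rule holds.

r to a half-niece or half-nephew = 1/8 (half-aunt/uncle↔niece/nephew: one path of length 3: r = (1/2)^3 = 1/8).
Hamilton's rule with n recipients of equal r: n·r·B > C, so B > C/(n·r) = 0.42/(1·0.125) = 3.36.

3.36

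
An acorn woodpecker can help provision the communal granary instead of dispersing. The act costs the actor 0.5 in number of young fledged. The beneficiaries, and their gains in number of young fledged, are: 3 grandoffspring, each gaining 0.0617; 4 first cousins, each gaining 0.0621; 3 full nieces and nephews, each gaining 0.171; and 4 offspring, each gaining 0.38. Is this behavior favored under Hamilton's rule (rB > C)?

Hamilton's rule: the trait is favored when the sum of r·B over every recipient exceeds the actor's cost C.
r to a grandoffspring = 0.25 (two parent–offspring links: r = (1/2)^2 = 1/4).
r to a first cousin = 0.125 (first cousins share one grandparent pair — two paths of length 4: r = 2·(1/2)^4 = 1/8).
r to a full niece or nephew = 1/4 (full aunt/uncle↔niece/nephew: two paths of length 3 through the shared grandparent pair: r = 2·(1/2)^3 = 1/4).
r to an offspring = 0.5 (one parent–offspring link: r = (1/2)^1 = 1/2).
Summing one r·B term per recipient: 3·0.25·0.0617 + 4·0.125·0.0621 + 3·0.25·0.171 + 4·0.5·0.38 = 0.965575.
0.965575 > 0.5: the indirect benefit exceeds the cost.

Yes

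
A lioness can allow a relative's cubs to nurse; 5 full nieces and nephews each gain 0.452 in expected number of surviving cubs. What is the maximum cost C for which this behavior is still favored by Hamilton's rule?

r to a full niece or nephew = 1/4 (full aunt/uncle↔niece/nephew: two paths of length 3 through the shared grandparent pair: r = 2·(1/2)^3 = 1/4).
Hamilton's rule: n·r·B > C, so the trait is favored while C < n·r·B = 5·0.25·0.452 = 0.565.

0.565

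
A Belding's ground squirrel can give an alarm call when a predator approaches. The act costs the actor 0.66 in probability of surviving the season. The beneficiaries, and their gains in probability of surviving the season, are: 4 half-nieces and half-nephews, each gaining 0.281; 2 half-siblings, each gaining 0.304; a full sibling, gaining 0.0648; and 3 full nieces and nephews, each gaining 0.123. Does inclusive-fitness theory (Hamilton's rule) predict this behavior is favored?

Hamilton's rule: the trait is favored when the sum of r·B over every recipient exceeds the actor's cost C.
r to a half-niece or half-nephew = 1/8 (half-aunt/uncle↔niece/nephew: one path of length 3: r = (1/2)^3 = 1/8).
r to a half-sibling = 1/4 (half-sibs share one parent — one path of length 2: r = (1/2)^2 = 1/4).
r to a full sibling = 0.5 (full sibs share both parents — two paths of length 2: r = 2·(1/2)^2 = 1/2).
r to a full niece or nephew = 1/4 (full aunt/uncle↔niece/nephew: two paths of length 3 through the shared grandparent pair: r = 2·(1/2)^3 = 1/4).
Summing one r·B term per recipient: 4·0.125·0.281 + 2·0.25·0.304 + 1·0.5·0.0648 + 3·0.25·0.123 = 0.41715.
0.41715 < 0.66: the indirect benefit is less than the cost.

No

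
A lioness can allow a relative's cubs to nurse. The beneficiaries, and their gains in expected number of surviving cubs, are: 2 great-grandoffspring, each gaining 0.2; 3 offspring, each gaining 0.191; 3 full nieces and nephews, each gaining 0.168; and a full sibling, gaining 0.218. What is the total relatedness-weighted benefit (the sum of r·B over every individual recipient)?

0.5715

r to a great-grandoffspring = 0.125 (three parent–offspring links: r = (1/2)^3 = 1/8).
r to an offspring = 0.5 (one parent–offspring link: r = (1/2)^1 = 1/2).
r to a full niece or nephew = 1/4 (full aunt/uncle↔niece/nephew: two paths of length 3 through the shared grandparent pair: r = 2·(1/2)^3 = 1/4).
r to a full sibling = 1/2 (full sibs share both parents — two paths of length 2: r = 2·(1/2)^2 = 1/2).
Summing one r·B term per recipient: 2·0.125·0.2 + 3·0.5·0.191 + 3·0.25·0.168 + 1·0.5·0.218 = 0.5715.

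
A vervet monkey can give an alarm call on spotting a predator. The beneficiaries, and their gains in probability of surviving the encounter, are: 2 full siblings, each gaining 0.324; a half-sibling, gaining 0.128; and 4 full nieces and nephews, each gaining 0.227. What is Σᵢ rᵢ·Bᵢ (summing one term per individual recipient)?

r to a full sibling = 0.5 (full sibs share both parents — two paths of length 2: r = 2·(1/2)^2 = 1/2).
r to a half-sibling = 1/4 (half-sibs share one parent — one path of length 2: r = (1/2)^2 = 1/4).
r to a full niece or nephew = 1/4 (full aunt/uncle↔niece/nephew: two paths of length 3 through the shared grandparent pair: r = 2·(1/2)^3 = 1/4).
Summing one r·B term per recipient: 2·0.5·0.324 + 1·0.25·0.128 + 4·0.25·0.227 = 0.583.

0.583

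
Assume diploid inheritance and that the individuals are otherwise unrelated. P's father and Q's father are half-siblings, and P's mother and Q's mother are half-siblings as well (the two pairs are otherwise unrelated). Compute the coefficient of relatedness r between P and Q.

0.125

Wright's path rule: contributions from independent ancestry routes add.
P and Q are related in two ways: half first cousins through their fathers (r = 1/16) and half first cousins through their mothers (r = 1/16).
r = 1/16 + 1/16 = 1/8 = 0.125.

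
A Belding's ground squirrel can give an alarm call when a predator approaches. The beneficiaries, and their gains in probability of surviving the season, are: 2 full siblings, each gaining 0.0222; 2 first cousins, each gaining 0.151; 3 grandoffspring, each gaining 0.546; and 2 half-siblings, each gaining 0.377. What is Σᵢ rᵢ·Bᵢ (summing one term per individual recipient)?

0.65795

r to a full sibling = 0.5 (full sibs share both parents — two paths of length 2: r = 2·(1/2)^2 = 1/2).
r to a first cousin = 0.125 (first cousins share one grandparent pair — two paths of length 4: r = 2·(1/2)^4 = 1/8).
r to a grandoffspring = 0.25 (two parent–offspring links: r = (1/2)^2 = 1/4).
r to a half-sibling = 1/4 (half-sibs share one parent — one path of length 2: r = (1/2)^2 = 1/4).
Summing one r·B term per recipient: 2·0.5·0.0222 + 2·0.125·0.151 + 3·0.25·0.546 + 2·0.25·0.377 = 0.65795.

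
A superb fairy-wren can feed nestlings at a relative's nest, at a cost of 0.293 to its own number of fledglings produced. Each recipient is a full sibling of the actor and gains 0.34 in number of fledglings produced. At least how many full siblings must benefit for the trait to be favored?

2

r to a full sibling = 0.5 (full sibs share both parents — two paths of length 2: r = 2·(1/2)^2 = 1/2).
Hamilton's rule: n·r·B > C  ⇒  n > C/(r·B) = 0.293/(0.5·0.34) = 1.724.
The smallest integer exceeding 1.724 is 2.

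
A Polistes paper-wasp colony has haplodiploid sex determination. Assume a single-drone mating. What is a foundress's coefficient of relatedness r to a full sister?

Haplodiploid full sisters inherit their father's entire haploid genome identically (contributing 1/2) and on average half of their mother's contribution (1/2 · 1/2 = 1/4); r = 1/2 + 1/4 = 3/4.

0.75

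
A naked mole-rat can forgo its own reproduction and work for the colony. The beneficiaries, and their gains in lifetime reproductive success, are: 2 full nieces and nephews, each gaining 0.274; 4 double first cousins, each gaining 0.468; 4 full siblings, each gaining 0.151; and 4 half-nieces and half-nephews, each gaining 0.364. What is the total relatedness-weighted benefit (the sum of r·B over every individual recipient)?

1.089

r to a full niece or nephew = 0.25 (full aunt/uncle↔niece/nephew: two paths of length 3 through the shared grandparent pair: r = 2·(1/2)^3 = 1/4).
r to a double first cousin = 1/4 (double first cousins share both grandparent pairs — four paths of length 4: r = 4·(1/2)^4 = 1/4).
r to a full sibling = 1/2 (full sibs share both parents — two paths of length 2: r = 2·(1/2)^2 = 1/2).
r to a half-niece or half-nephew = 0.125 (half-aunt/uncle↔niece/nephew: one path of length 3: r = (1/2)^3 = 1/8).
Summing one r·B term per recipient: 2·0.25·0.274 + 4·0.25·0.468 + 4·0.5·0.151 + 4·0.125·0.364 = 1.089.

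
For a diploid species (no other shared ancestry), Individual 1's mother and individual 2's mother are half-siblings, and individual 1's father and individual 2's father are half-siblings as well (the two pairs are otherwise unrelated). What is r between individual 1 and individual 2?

0.125

With two independent routes of shared ancestry, r is the sum of the two contributions.
Individual 1 and individual 2 are related in two ways: half first cousins through their mothers (r = 1/16) and half first cousins through their fathers (r = 1/16).
r = 1/16 + 1/16 = 0.125.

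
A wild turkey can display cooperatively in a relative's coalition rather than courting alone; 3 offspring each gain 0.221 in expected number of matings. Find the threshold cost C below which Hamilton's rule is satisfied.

0.3315

r to an offspring = 1/2 (one parent–offspring link: r = (1/2)^1 = 1/2).
Hamilton's rule: n·r·B > C, so the trait is favored while C < n·r·B = 3·0.5·0.221 = 0.3315.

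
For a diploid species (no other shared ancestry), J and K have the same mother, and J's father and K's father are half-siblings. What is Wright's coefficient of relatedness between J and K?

0.3125

Independent pedigree routes through distinct common ancestors add.
J and K are related in two ways: half-sibs through their shared mother (r = 1/4) and half first cousins through their fathers (r = 1/16).
r = 1/4 + 1/16 = 0.3125.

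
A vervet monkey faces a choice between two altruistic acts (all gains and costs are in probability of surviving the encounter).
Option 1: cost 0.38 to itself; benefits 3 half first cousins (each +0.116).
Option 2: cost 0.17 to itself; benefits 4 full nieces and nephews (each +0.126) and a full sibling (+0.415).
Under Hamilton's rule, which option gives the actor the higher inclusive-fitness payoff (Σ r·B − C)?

Option 1: r to a half first cousin = 0.0625.
Option 1: Σ r·B − C = (3·0.0625·0.116) − 0.38 = -0.35825.
Option 2: r to a full niece or nephew = 0.25.
Option 2: r to a full sibling = 0.5.
Option 2: Σ r·B − C = (4·0.25·0.126 + 1·0.5·0.415) − 0.17 = 0.1635.
Option 2 has the higher net inclusive-fitness payoff.

Option 2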